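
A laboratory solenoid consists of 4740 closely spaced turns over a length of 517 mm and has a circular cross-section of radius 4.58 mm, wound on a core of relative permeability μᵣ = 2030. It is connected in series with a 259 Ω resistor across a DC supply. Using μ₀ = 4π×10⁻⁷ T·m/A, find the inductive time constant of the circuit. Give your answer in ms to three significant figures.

A = πr² = π(4.580×10^-3 m)² = 6.590×10^-5 m².
L = μ₀μᵣN²A/ℓ = (4π×10⁻⁷)(2030)(4740)²(6.590×10^-5)/(0.517) = 7.306 H.
τ = L/R = (7.306)/(259) = 2.821×10^-2 s.

τ ≈ 28.2 ms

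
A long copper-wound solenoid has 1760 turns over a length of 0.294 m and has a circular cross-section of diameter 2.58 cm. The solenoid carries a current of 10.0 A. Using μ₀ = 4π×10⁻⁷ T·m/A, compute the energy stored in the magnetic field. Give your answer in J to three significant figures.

U ≈ 0.346 J

A = π(d/2)² = π(1.290×10^-2 m)² = 5.228×10^-4 m².
L = μ₀N²A/ℓ = (4π×10⁻⁷)(1760)²(5.228×10^-4)/(0.294) = 6.922×10^-3 H.
U = ½LI² = ½(6.922×10^-3)(10.0)² = 0.3461 J.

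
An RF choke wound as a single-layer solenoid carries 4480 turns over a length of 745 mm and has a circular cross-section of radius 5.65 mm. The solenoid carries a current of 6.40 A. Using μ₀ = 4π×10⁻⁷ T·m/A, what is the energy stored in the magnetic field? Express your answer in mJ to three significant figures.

U ≈ 69.5 mJ

A = πr² = π(5.650×10^-3 m)² = 1.003×10^-4 m².
L = μ₀N²A/ℓ = (4π×10⁻⁷)(4480)²(1.003×10^-4)/(0.745) = 3.395×10^-3 H.
U = ½LI² = ½(3.395×10^-3)(6.40)² = 6.953×10^-2 J.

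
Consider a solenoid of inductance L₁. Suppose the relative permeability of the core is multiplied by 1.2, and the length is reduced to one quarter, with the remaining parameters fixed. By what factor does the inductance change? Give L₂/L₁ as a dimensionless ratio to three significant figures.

L₂/L₁ = 4.80

For a solenoid, L ∝ μᵣN²A/ℓ.
L₂/L₁ = (1.2) × (0.25)^-1 = 4.80.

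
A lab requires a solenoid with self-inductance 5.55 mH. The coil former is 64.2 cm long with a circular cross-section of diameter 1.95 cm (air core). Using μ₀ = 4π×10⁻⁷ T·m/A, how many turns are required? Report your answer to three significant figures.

A = π(d/2)² = π(9.750×10^-3 m)² = 2.986×10^-4 m².
From L = μ₀N²A/ℓ, N = √(Lℓ / (μ₀A)).
N = √[(5.550×10^-3)(0.642) / ((4π×10⁻⁷)×2.986×10^-4)] = √(9.494×10^6) ≈ 3081.3.

N ≈ 3080 turns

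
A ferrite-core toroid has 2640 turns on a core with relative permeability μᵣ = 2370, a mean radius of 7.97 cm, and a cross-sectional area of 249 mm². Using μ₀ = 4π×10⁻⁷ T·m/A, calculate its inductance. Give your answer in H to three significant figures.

For a thin toroid, L = μ₀μᵣN²A/(2πR).
L = (4π×10⁻⁷)(2370)(2640)²(2.490×10^-4) / (2π×7.970×10^-2 m) = 10.32 H.

L ≈ 10.3 H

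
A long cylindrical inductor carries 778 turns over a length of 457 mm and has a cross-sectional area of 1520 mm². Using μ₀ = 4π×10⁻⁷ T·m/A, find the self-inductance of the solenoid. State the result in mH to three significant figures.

A = 1520 mm² = 1.520×10^-3 m².
For a long solenoid, L = μ₀N²A/ℓ.
L = (4π×10⁻⁷)(778)²(1.520×10^-3)/(0.457 m) = 2.530×10^-3 H.

L ≈ 2.53 mH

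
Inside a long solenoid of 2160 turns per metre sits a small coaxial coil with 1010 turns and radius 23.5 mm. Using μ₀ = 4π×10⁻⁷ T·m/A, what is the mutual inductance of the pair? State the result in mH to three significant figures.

M ≈ 4.76 mH

The outer solenoid produces a uniform field B₁ = μ₀n₁I₁ across the inner coil,
so the flux linkage is N₂Φ = N₂B₁A₂ = μ₀n₁N₂A₂·I₁, giving M = μ₀n₁N₂A₂.
A₂ = πr² = π(2.350×10^-2 m)² = 1.7349×10^-3 m².
M = (4π×10⁻⁷)(2160)(1010)(1.7349×10^-3) = 4.756×10^-3 H.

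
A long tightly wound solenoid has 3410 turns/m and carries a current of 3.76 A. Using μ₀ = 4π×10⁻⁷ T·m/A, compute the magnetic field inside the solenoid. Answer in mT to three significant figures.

B ≈ 16.1 mT

Inside a long solenoid, B = μ₀nI.
B = (4π×10⁻⁷)(3.410×10^3 m⁻¹)(3.76 A) = 1.611×10^-2 T.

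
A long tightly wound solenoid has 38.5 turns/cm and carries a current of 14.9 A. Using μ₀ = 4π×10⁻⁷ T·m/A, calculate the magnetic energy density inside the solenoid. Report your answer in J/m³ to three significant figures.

B = μ₀nI = (4π×10⁻⁷)(3.850×10^3)(14.9) = 7.209×10^-2 T.
u = B²/(2μ₀) = (7.209×10^-2)²/(2×4π×10⁻⁷) = 2.068×10^3 J/m³.

u ≈ 2070 J/m³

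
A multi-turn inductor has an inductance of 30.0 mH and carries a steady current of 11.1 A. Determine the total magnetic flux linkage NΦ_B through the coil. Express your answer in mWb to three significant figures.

NΦ_B ≈ 333 mWb

From L = NΦ_B/I, the flux linkage is NΦ_B = LI.
NΦ_B = (3.000×10^-2 H)(11.1 A) = 0.333 Wb.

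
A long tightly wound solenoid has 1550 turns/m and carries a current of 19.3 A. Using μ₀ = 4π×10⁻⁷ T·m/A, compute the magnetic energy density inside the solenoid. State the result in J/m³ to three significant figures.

B = μ₀nI = (4π×10⁻⁷)(1.550×10^3)(19.3) = 3.759×10^-2 T.
u = B²/(2μ₀) = (3.759×10^-2)²/(2×4π×10⁻⁷) = 562.3 J/m³.

u ≈ 562 J/m³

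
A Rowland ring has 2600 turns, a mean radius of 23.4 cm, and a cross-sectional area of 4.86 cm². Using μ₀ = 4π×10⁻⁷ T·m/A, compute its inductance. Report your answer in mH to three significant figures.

L ≈ 2.81 mH

For a thin toroid, L = μ₀N²A/(2πR).
L = (4π×10⁻⁷)(2600)²(4.860×10^-4) / (2π×0.234 m) = 2.808×10^-3 H.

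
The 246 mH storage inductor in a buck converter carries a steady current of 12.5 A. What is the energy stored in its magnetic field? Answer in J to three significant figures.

Stored magnetic energy: U = ½LI².
U = ½(0.246 H)(12.5 A)² = 19.22 J.

U ≈ 19.2 J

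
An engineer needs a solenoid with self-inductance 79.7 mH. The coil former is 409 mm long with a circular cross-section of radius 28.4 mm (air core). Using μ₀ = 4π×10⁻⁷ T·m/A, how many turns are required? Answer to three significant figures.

N ≈ 3200 turns

A = πr² = π(2.840×10^-2 m)² = 2.534×10^-3 m².
From L = μ₀N²A/ℓ, N = √(Lℓ / (μ₀A)).
N = √[(7.970×10^-2)(0.409) / ((4π×10⁻⁷)×2.534×10^-3)] = √(1.024×10^7) ≈ 3199.6.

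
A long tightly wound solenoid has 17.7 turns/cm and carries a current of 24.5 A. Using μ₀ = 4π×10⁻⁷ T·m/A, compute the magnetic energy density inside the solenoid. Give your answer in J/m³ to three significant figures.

B = μ₀nI = (4π×10⁻⁷)(1.770×10^3)(24.5) = 5.449×10^-2 T.
u = B²/(2μ₀) = (5.449×10^-2)²/(2×4π×10⁻⁷) = 1.182×10^3 J/m³.

u ≈ 1180 J/m³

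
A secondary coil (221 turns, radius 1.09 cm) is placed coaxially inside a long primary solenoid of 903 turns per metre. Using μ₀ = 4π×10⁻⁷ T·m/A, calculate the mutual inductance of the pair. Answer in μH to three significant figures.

M ≈ 93.6 μH

The outer solenoid produces a uniform field B₁ = μ₀n₁I₁ across the inner coil,
so the flux linkage is N₂Φ = N₂B₁A₂ = μ₀n₁N₂A₂·I₁, giving M = μ₀n₁N₂A₂.
A₂ = πr² = π(1.090×10^-2 m)² = 3.733×10^-4 m².
M = (4π×10⁻⁷)(903)(221)(3.733×10^-4) = 9.360×10^-5 H.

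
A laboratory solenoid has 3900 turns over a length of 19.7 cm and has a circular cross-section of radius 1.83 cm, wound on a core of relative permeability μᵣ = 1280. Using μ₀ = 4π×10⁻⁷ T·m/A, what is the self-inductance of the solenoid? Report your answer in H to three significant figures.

L ≈ 131 H

A = πr² = π(1.830×10^-2 m)² = 1.052×10^-3 m².
For a long solenoid, L = μ₀μᵣN²A/ℓ.
L = (4π×10⁻⁷)(1280)(3900)²(1.052×10^-3)/(0.197 m) = 130.7 H.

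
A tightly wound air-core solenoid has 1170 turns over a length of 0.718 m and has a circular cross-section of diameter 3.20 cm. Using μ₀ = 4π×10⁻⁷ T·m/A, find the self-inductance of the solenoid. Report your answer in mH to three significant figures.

L ≈ 1.93 mH

A = π(d/2)² = π(1.600×10^-2 m)² = 8.042×10^-4 m².
For a long solenoid, L = μ₀N²A/ℓ.
L = (4π×10⁻⁷)(1170)²(8.042×10^-4)/(0.718 m) = 1.927×10^-3 H.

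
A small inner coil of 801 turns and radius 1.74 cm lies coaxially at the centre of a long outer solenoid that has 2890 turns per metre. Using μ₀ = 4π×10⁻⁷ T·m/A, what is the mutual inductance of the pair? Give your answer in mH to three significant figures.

M ≈ 2.77 mH

The outer solenoid produces a uniform field B₁ = μ₀n₁I₁ across the inner coil,
so the flux linkage is N₂Φ = N₂B₁A₂ = μ₀n₁N₂A₂·I₁, giving M = μ₀n₁N₂A₂.
A₂ = πr² = π(1.740×10^-2 m)² = 9.511×10^-4 m².
M = (4π×10⁻⁷)(2890)(801)(9.511×10^-4) = 2.767×10^-3 H.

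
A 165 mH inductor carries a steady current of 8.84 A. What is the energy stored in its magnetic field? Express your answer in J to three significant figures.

U ≈ 6.45 J

Stored magnetic energy: U = ½LI².
U = ½(0.165 H)(8.84 A)² = 6.447 J.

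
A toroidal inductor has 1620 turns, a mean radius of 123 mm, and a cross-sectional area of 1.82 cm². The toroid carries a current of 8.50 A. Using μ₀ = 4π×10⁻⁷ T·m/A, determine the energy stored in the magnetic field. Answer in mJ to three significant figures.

L = μ₀N²A/(2πR) = (4π×10⁻⁷)(1620)²(1.820×10^-4)/(2π×0.123) = 7.767×10^-4 H.
U = ½LI² = ½(7.767×10^-4)(8.50)² = 2.806×10^-2 J.

U ≈ 28.1 mJ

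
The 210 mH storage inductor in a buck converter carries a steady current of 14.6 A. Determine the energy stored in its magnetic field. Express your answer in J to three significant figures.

Stored magnetic energy: U = ½LI².
U = ½(0.21 H)(14.6 A)² = 22.38 J.

U ≈ 22.4 J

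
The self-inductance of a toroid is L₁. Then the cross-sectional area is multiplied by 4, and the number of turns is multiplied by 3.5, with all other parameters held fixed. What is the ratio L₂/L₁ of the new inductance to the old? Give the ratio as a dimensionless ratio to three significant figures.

L₂/L₁ = 49.0

For a toroid, L ∝ μᵣN²A/R.
L₂/L₁ = (4) × (3.5)^2 = 49.0.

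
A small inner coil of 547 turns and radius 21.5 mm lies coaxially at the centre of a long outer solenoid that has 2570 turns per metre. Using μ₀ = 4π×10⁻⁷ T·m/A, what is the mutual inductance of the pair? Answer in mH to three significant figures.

The outer solenoid produces a uniform field B₁ = μ₀n₁I₁ across the inner coil,
so the flux linkage is N₂Φ = N₂B₁A₂ = μ₀n₁N₂A₂·I₁, giving M = μ₀n₁N₂A₂.
A₂ = πr² = π(2.150×10^-2 m)² = 1.452×10^-3 m².
M = (4π×10⁻⁷)(2570)(547)(1.452×10^-3) = 2.565×10^-3 H.

M ≈ 2.57 mH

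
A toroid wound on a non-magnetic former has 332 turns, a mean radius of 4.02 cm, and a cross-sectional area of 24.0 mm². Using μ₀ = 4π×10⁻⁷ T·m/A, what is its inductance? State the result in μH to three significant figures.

For a thin toroid, L = μ₀N²A/(2πR).
L = (4π×10⁻⁷)(332)²(2.400×10^-5) / (2π×4.020×10^-2 m) = 1.316×10^-5 H.

L ≈ 13.2 μH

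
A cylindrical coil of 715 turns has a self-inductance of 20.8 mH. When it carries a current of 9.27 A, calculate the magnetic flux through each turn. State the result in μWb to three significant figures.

From L = NΦ_B/I, the flux per turn is Φ_B = LI/N.
Φ_B = (2.080×10^-2 H)(9.27 A)/715 = 2.697×10^-4 Wb.

Φ_B ≈ 270 μWb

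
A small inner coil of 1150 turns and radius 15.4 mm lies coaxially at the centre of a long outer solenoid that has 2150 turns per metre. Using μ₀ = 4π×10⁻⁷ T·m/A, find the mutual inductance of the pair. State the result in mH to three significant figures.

The outer solenoid produces a uniform field B₁ = μ₀n₁I₁ across the inner coil,
so the flux linkage is N₂Φ = N₂B₁A₂ = μ₀n₁N₂A₂·I₁, giving M = μ₀n₁N₂A₂.
A₂ = πr² = π(1.540×10^-2 m)² = 7.451×10^-4 m².
M = (4π×10⁻⁷)(2150)(1150)(7.451×10^-4) = 2.3149×10^-3 H.

M ≈ 2.31 mH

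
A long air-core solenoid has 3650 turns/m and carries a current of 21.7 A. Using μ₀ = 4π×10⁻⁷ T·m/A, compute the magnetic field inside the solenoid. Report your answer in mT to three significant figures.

Inside a long solenoid, B = μ₀nI.
B = (4π×10⁻⁷)(3.650×10^3 m⁻¹)(21.7 A) = 9.953×10^-2 T.

B ≈ 99.5 mT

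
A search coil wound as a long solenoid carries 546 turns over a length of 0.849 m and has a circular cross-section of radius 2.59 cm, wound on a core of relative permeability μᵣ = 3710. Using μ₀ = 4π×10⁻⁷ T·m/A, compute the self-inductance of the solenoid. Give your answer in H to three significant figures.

L ≈ 3.45 H

A = πr² = π(2.590×10^-2 m)² = 2.107×10^-3 m².
For a long solenoid, L = μ₀μᵣN²A/ℓ.
L = (4π×10⁻⁷)(3710)(546)²(2.107×10^-3)/(0.849 m) = 3.45 H.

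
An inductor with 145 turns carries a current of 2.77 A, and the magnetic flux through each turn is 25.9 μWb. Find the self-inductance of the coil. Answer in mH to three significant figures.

L ≈ 1.36 mH

Self-inductance is defined by L = NΦ_B/I (flux linkage over current).
L = (145)(2.590×10^-5 Wb)/(2.77 A) = 1.356×10^-3 H.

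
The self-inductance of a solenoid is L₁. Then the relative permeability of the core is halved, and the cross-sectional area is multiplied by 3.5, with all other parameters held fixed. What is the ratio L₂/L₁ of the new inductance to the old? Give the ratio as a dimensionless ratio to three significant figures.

L₂/L₁ = 1.75

For a solenoid, L ∝ μᵣN²A/ℓ.
L₂/L₁ = (0.5) × (3.5) = 1.75.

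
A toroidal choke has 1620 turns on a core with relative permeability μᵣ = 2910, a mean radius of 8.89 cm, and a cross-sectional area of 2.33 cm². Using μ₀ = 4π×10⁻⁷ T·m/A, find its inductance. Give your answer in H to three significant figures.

For a thin toroid, L = μ₀μᵣN²A/(2πR).
L = (4π×10⁻⁷)(2910)(1620)²(2.330×10^-4) / (2π×8.890×10^-2 m) = 4.003 H.

L ≈ 4.00 H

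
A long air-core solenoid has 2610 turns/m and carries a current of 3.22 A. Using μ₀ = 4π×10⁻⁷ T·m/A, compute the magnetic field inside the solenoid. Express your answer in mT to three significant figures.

B ≈ 10.6 mT

Inside a long solenoid, B = μ₀nI.
B = (4π×10⁻⁷)(2.610×10^3 m⁻¹)(3.22 A) = 1.056×10^-2 T.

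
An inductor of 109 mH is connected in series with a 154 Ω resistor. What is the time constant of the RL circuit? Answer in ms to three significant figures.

τ ≈ 0.708 ms

τ = L/R = (0.109 H)/(154 Ω) = 7.078×10^-4 s.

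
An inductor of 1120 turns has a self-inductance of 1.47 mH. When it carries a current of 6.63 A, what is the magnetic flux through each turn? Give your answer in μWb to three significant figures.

From L = NΦ_B/I, the flux per turn is Φ_B = LI/N.
Φ_B = (1.470×10^-3 H)(6.63 A)/1120 = 8.702×10^-6 Wb.

Φ_B ≈ 8.70 μWb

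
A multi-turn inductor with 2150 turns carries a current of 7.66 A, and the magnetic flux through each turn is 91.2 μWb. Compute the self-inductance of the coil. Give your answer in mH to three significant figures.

Self-inductance is defined by L = NΦ_B/I (flux linkage over current).
L = (2150)(9.120×10^-5 Wb)/(7.66 A) = 2.560×10^-2 H.

L ≈ 25.6 mH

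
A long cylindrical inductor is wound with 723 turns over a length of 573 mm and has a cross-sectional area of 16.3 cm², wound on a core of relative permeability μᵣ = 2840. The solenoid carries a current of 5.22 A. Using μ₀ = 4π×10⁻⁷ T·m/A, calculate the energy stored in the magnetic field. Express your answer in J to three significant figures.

U ≈ 72.3 J

A = 16.3 cm² = 1.630×10^-3 m².
L = μ₀μᵣN²A/ℓ = (4π×10⁻⁷)(2840)(723)²(1.630×10^-3)/(0.573) = 5.307 H.
U = ½LI² = ½(5.307)(5.22)² = 72.3 J.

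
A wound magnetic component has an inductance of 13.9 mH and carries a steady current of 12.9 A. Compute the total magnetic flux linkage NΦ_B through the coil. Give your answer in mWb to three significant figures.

From L = NΦ_B/I, the flux linkage is NΦ_B = LI.
NΦ_B = (1.390×10^-2 H)(12.9 A) = 0.1793 Wb.

NΦ_B ≈ 179 mWb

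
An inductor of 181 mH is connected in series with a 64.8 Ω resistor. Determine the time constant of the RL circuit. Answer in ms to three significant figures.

τ ≈ 2.79 ms

τ = L/R = (0.181 H)/(64.8 Ω) = 2.793×10^-3 s.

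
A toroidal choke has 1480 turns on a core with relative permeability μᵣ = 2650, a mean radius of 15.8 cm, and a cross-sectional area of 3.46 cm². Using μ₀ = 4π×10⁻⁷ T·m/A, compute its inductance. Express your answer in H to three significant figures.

L ≈ 2.54 H

For a thin toroid, L = μ₀μᵣN²A/(2πR).
L = (4π×10⁻⁷)(2650)(1480)²(3.460×10^-4) / (2π×0.158 m) = 2.542 H.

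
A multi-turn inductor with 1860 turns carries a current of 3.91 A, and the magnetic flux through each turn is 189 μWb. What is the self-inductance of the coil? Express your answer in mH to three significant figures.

Self-inductance is defined by L = NΦ_B/I (flux linkage over current).
L = (1860)(1.890×10^-4 Wb)/(3.91 A) = 8.991×10^-2 H.

L ≈ 89.9 mH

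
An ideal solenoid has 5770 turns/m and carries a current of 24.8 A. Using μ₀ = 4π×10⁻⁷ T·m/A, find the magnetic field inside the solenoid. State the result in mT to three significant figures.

Inside a long solenoid, B = μ₀nI.
B = (4π×10⁻⁷)(5.770×10^3 m⁻¹)(24.8 A) = 0.1798 T.

B ≈ 180 mT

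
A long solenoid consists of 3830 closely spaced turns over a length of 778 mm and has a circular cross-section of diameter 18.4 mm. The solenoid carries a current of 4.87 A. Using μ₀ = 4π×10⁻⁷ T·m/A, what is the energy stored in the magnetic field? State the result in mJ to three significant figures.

U ≈ 74.7 mJ

A = π(d/2)² = π(9.200×10^-3 m)² = 2.659×10^-4 m².
L = μ₀N²A/ℓ = (4π×10⁻⁷)(3830)²(2.659×10^-4)/(0.778) = 6.300×10^-3 H.
U = ½LI² = ½(6.300×10^-3)(4.87)² = 7.471×10^-2 J.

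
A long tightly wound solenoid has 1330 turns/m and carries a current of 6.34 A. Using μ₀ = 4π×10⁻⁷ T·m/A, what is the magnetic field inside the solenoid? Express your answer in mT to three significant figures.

Inside a long solenoid, B = μ₀nI.
B = (4π×10⁻⁷)(1.330×10^3 m⁻¹)(6.34 A) = 1.060×10^-2 T.

B ≈ 10.6 mT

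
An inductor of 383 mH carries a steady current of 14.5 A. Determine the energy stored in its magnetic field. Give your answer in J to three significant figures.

U ≈ 40.3 J

Stored magnetic energy: U = ½LI².
U = ½(0.383 H)(14.5 A)² = 40.26 J.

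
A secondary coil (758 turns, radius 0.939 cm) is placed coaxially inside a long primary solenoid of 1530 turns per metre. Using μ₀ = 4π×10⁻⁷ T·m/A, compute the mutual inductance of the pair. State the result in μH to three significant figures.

M ≈ 404 μH

The outer solenoid produces a uniform field B₁ = μ₀n₁I₁ across the inner coil,
so the flux linkage is N₂Φ = N₂B₁A₂ = μ₀n₁N₂A₂·I₁, giving M = μ₀n₁N₂A₂.
A₂ = πr² = π(9.390×10^-3 m)² = 2.770×10^-4 m².
M = (4π×10⁻⁷)(1530)(758)(2.770×10^-4) = 4.037×10^-4 H.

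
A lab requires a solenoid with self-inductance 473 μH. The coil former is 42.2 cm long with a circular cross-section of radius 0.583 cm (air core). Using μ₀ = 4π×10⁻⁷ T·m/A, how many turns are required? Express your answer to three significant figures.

N ≈ 1220 turns

A = πr² = π(5.830×10^-3 m)² = 1.068×10^-4 m².
From L = μ₀N²A/ℓ, N = √(Lℓ / (μ₀A)).
N = √[(4.730×10^-4)(0.422) / ((4π×10⁻⁷)×1.068×10^-4)] = √(1.488×10^6) ≈ 1219.7.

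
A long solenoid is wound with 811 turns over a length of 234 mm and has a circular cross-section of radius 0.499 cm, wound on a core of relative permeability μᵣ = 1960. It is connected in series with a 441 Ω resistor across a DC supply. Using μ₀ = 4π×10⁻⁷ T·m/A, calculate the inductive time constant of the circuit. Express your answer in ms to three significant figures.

τ ≈ 1.23 ms

A = πr² = π(4.990×10^-3 m)² = 7.823×10^-5 m².
L = μ₀μᵣN²A/ℓ = (4π×10⁻⁷)(1960)(811)²(7.823×10^-5)/(0.234) = 0.5416 H.
τ = L/R = (0.5416)/(441) = 1.228×10^-3 s.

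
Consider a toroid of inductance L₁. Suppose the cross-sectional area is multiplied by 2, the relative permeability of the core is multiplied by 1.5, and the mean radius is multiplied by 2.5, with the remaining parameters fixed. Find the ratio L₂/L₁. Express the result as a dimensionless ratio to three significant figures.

For a toroid, L ∝ μᵣN²A/R.
L₂/L₁ = (2) × (1.5) × (2.5)^-1 = 1.20.

L₂/L₁ = 1.20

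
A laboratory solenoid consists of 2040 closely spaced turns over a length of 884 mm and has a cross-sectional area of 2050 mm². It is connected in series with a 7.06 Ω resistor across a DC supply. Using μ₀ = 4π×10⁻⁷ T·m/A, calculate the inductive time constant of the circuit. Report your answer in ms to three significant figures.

τ ≈ 1.72 ms

A = 2050 mm² = 2.050×10^-3 m².
L = μ₀N²A/ℓ = (4π×10⁻⁷)(2040)²(2.050×10^-3)/(0.884) = 1.213×10^-2 H.
τ = L/R = (1.213×10^-2)/(7.06) = 1.718×10^-3 s.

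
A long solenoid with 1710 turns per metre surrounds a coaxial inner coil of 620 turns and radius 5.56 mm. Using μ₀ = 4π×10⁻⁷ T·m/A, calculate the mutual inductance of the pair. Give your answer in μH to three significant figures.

The outer solenoid produces a uniform field B₁ = μ₀n₁I₁ across the inner coil,
so the flux linkage is N₂Φ = N₂B₁A₂ = μ₀n₁N₂A₂·I₁, giving M = μ₀n₁N₂A₂.
A₂ = πr² = π(5.560×10^-3 m)² = 9.712×10^-5 m².
M = (4π×10⁻⁷)(1710)(620)(9.712×10^-5) = 1.294×10^-4 H.

M ≈ 129 μH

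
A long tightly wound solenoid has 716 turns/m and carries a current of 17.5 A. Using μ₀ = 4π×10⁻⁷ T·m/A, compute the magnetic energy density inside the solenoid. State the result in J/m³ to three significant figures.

B = μ₀nI = (4π×10⁻⁷)(716)(17.5) = 1.5746×10^-2 T.
u = B²/(2μ₀) = (1.5746×10^-2)²/(2×4π×10⁻⁷) = 98.647 J/m³.

u ≈ 98.6 J/m³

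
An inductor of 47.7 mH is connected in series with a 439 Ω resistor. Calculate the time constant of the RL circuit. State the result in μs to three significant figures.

τ = L/R = (4.770×10^-2 H)/(439 Ω) = 1.087×10^-4 s.

τ ≈ 109 μs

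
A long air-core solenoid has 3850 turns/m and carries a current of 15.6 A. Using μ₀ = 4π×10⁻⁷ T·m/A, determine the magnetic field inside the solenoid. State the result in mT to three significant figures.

B ≈ 75.5 mT

Inside a long solenoid, B = μ₀nI.
B = (4π×10⁻⁷)(3.850×10^3 m⁻¹)(15.6 A) = 7.547×10^-2 T.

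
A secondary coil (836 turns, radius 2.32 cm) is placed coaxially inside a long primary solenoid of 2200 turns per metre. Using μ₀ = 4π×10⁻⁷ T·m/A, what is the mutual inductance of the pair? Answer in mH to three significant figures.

M ≈ 3.91 mH

The outer solenoid produces a uniform field B₁ = μ₀n₁I₁ across the inner coil,
so the flux linkage is N₂Φ = N₂B₁A₂ = μ₀n₁N₂A₂·I₁, giving M = μ₀n₁N₂A₂.
A₂ = πr² = π(2.320×10^-2 m)² = 1.691×10^-3 m².
M = (4π×10⁻⁷)(2200)(836)(1.691×10^-3) = 3.908×10^-3 H.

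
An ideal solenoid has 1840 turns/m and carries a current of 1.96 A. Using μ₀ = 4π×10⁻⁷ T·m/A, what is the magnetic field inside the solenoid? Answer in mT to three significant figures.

Inside a long solenoid, B = μ₀nI.
B = (4π×10⁻⁷)(1.840×10^3 m⁻¹)(1.96 A) = 4.532×10^-3 T.

B ≈ 4.53 mT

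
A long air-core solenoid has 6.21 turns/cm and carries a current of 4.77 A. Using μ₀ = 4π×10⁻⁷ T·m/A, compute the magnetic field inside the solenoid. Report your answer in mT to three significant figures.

Inside a long solenoid, B = μ₀nI.
B = (4π×10⁻⁷)(621 m⁻¹)(4.77 A) = 3.722×10^-3 T.

B ≈ 3.72 mT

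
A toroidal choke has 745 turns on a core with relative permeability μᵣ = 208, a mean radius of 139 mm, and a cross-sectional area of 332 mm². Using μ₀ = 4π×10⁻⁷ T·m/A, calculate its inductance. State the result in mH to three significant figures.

L ≈ 55.1 mH

For a thin toroid, L = μ₀μᵣN²A/(2πR).
L = (4π×10⁻⁷)(208)(745)²(3.320×10^-4) / (2π×0.139 m) = 5.5148×10^-2 H.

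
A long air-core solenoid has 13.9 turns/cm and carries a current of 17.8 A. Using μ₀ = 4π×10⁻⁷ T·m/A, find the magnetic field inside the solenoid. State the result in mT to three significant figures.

B ≈ 31.1 mT

Inside a long solenoid, B = μ₀nI.
B = (4π×10⁻⁷)(1.390×10^3 m⁻¹)(17.8 A) = 3.109×10^-2 T.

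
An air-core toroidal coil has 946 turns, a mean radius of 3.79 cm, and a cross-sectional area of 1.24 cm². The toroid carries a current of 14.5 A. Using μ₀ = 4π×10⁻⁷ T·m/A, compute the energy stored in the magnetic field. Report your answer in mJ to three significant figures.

L = μ₀N²A/(2πR) = (4π×10⁻⁷)(946)²(1.240×10^-4)/(2π×3.790×10^-2) = 5.856×10^-4 H.
U = ½LI² = ½(5.856×10^-4)(14.5)² = 6.156×10^-2 J.

U ≈ 61.6 mJ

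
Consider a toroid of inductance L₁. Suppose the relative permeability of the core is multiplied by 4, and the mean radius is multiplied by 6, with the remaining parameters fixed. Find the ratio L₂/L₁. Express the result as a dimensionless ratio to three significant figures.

For a toroid, L ∝ μᵣN²A/R.
L₂/L₁ = (4) × (6)^-1 = 0.667.

L₂/L₁ = 0.667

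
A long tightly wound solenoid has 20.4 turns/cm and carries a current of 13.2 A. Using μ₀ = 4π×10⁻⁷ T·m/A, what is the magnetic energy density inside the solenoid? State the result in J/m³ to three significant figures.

B = μ₀nI = (4π×10⁻⁷)(2.040×10^3)(13.2) = 3.384×10^-2 T.
u = B²/(2μ₀) = (3.384×10^-2)²/(2×4π×10⁻⁷) = 455.6 J/m³.

u ≈ 456 J/m³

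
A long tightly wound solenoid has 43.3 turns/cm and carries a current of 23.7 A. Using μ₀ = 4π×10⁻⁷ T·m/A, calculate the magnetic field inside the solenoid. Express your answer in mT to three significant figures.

Inside a long solenoid, B = μ₀nI.
B = (4π×10⁻⁷)(4.330×10^3 m⁻¹)(23.7 A) = 0.129 T.

B ≈ 129 mT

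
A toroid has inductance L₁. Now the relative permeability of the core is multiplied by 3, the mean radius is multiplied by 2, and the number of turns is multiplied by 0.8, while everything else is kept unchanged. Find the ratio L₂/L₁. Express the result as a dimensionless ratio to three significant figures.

L₂/L₁ = 0.960

For a toroid, L ∝ μᵣN²A/R.
L₂/L₁ = (3) × (2)^-1 × (0.8)^2 = 0.960.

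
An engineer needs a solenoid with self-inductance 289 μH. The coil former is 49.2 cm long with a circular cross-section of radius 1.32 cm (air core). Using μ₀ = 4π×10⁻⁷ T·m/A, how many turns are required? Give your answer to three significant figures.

N ≈ 455 turns

A = πr² = π(1.320×10^-2 m)² = 5.474×10^-4 m².
From L = μ₀N²A/ℓ, N = √(Lℓ / (μ₀A)).
N = √[(2.890×10^-4)(0.492) / ((4π×10⁻⁷)×5.474×10^-4)] = √(2.067×10^5) ≈ 454.7.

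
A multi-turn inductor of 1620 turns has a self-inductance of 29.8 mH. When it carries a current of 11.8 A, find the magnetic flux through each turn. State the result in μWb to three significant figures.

From L = NΦ_B/I, the flux per turn is Φ_B = LI/N.
Φ_B = (2.980×10^-2 H)(11.8 A)/1620 = 2.171×10^-4 Wb.

Φ_B ≈ 217 μWb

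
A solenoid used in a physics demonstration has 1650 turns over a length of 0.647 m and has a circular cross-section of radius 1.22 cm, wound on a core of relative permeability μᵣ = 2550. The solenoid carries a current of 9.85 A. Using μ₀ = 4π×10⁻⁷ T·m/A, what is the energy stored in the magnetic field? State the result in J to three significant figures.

A = πr² = π(1.220×10^-2 m)² = 4.676×10^-4 m².
L = μ₀μᵣN²A/ℓ = (4π×10⁻⁷)(2550)(1650)²(4.676×10^-4)/(0.647) = 6.30497 H.
U = ½LI² = ½(6.30497)(9.85)² = 305.9 J.

U ≈ 306 J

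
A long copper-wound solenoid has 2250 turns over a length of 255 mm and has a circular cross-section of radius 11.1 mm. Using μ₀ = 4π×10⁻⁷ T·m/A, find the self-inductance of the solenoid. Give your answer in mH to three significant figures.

L ≈ 9.66 mH

A = πr² = π(1.110×10^-2 m)² = 3.871×10^-4 m².
For a long solenoid, L = μ₀N²A/ℓ.
L = (4π×10⁻⁷)(2250)²(3.871×10^-4)/(0.255 m) = 9.657×10^-3 H.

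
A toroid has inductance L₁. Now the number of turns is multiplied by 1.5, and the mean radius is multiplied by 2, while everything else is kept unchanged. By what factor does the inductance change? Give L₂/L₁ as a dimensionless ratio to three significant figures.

L₂/L₁ = 1.13

For a toroid, L ∝ μᵣN²A/R.
L₂/L₁ = (1.5)^2 × (2)^-1 = 1.13.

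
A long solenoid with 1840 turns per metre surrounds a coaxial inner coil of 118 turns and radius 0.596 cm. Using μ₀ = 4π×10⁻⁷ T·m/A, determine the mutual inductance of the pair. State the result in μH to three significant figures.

The outer solenoid produces a uniform field B₁ = μ₀n₁I₁ across the inner coil,
so the flux linkage is N₂Φ = N₂B₁A₂ = μ₀n₁N₂A₂·I₁, giving M = μ₀n₁N₂A₂.
A₂ = πr² = π(5.960×10^-3 m)² = 1.116×10^-4 m².
M = (4π×10⁻⁷)(1840)(118)(1.116×10^-4) = 3.0448×10^-5 H.

M ≈ 30.4 μH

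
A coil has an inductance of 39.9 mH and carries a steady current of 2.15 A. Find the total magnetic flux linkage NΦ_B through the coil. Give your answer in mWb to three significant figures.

From L = NΦ_B/I, the flux linkage is NΦ_B = LI.
NΦ_B = (3.990×10^-2 H)(2.15 A) = 8.578×10^-2 Wb.

NΦ_B ≈ 85.8 mWb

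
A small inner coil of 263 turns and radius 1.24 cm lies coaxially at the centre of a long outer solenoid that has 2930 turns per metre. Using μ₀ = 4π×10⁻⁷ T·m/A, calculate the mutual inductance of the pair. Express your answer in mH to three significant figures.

M ≈ 0.468 mH

The outer solenoid produces a uniform field B₁ = μ₀n₁I₁ across the inner coil,
so the flux linkage is N₂Φ = N₂B₁A₂ = μ₀n₁N₂A₂·I₁, giving M = μ₀n₁N₂A₂.
A₂ = πr² = π(1.240×10^-2 m)² = 4.831×10^-4 m².
M = (4π×10⁻⁷)(2930)(263)(4.831×10^-4) = 4.678×10^-4 H.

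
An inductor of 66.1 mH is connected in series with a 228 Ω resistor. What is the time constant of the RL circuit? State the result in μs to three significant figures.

τ = L/R = (6.610×10^-2 H)/(228 Ω) = 2.899×10^-4 s.

τ ≈ 290 μs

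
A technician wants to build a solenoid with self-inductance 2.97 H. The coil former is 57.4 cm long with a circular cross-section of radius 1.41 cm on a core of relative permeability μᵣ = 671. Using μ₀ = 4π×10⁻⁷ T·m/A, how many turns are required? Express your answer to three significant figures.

A = πr² = π(1.410×10^-2 m)² = 6.246×10^-4 m².
From L = μ₀μᵣN²A/ℓ, N = √(Lℓ / (μ₀μᵣA)).
N = √[(2.97)(0.574) / ((4π×10⁻⁷)(671)×6.246×10^-4)] = √(3.237×10^6) ≈ 1799.2.

N ≈ 1800 turns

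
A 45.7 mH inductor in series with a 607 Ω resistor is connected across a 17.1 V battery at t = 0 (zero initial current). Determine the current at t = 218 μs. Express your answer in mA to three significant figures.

I ≈ 26.6 mA

τ = L/R = 4.570×10^-2/607 = 7.529×10^-5 s; final current I_∞ = ε/R = 17.1/607 = 2.817×10^-2 A.
I(t) = I_∞(1 − e^(−t/τ)) with t/τ = 2.896.
I = (2.817×10^-2)(1 − e^(−2.896)) = 2.661×10^-2 A.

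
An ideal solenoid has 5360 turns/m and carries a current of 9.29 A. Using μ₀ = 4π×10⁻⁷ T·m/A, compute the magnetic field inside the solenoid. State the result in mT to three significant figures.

B ≈ 62.6 mT

Inside a long solenoid, B = μ₀nI.
B = (4π×10⁻⁷)(5.360×10^3 m⁻¹)(9.29 A) = 6.257×10^-2 T.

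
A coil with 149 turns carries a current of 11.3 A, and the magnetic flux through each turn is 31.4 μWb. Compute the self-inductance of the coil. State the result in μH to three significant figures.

L ≈ 414 μH

Self-inductance is defined by L = NΦ_B/I (flux linkage over current).
L = (149)(3.140×10^-5 Wb)/(11.3 A) = 4.140×10^-4 H.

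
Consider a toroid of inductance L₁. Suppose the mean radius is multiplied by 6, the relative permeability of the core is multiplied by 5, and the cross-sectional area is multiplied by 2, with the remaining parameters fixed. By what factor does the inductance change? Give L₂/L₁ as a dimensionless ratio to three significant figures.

L₂/L₁ = 1.67

For a toroid, L ∝ μᵣN²A/R.
L₂/L₁ = (6)^-1 × (5) × (2) = 1.67.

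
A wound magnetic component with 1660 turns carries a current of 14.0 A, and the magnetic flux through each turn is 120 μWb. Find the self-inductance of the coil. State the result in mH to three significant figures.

L ≈ 14.2 mH

Self-inductance is defined by L = NΦ_B/I (flux linkage over current).
L = (1660)(1.200×10^-4 Wb)/(14.0 A) = 1.423×10^-2 H.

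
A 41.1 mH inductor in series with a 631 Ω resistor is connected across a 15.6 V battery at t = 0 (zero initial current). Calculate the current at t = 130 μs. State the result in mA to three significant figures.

τ = L/R = 4.110×10^-2/631 = 6.513×10^-5 s; final current I_∞ = ε/R = 15.6/631 = 2.472×10^-2 A.
I(t) = I_∞(1 − e^(−t/τ)) with t/τ = 1.996.
I = (2.472×10^-2)(1 − e^(−1.996)) = 2.136×10^-2 A.

I ≈ 21.4 mA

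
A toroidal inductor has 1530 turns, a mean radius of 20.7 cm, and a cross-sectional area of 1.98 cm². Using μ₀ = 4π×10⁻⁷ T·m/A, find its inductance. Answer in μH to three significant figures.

L ≈ 448 μH

For a thin toroid, L = μ₀N²A/(2πR).
L = (4π×10⁻⁷)(1530)²(1.980×10^-4) / (2π×0.207 m) = 4.478×10^-4 H.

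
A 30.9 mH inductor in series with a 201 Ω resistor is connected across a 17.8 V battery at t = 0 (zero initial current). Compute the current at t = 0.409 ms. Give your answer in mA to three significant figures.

τ = L/R = 3.090×10^-2/201 = 1.537×10^-4 s; final current I_∞ = ε/R = 17.8/201 = 8.856×10^-2 A.
I(t) = I_∞(1 − e^(−t/τ)) with t/τ = 2.660.
I = (8.856×10^-2)(1 − e^(−2.660)) = 8.237×10^-2 A.

I ≈ 82.4 mA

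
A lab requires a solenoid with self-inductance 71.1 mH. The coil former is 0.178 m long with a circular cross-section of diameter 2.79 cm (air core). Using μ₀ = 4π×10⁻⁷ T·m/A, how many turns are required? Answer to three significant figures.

N ≈ 4060 turns

A = π(d/2)² = π(1.395×10^-2 m)² = 6.114×10^-4 m².
From L = μ₀N²A/ℓ, N = √(Lℓ / (μ₀A)).
N = √[(7.110×10^-2)(0.178) / ((4π×10⁻⁷)×6.114×10^-4)] = √(1.647×10^7) ≈ 4058.7.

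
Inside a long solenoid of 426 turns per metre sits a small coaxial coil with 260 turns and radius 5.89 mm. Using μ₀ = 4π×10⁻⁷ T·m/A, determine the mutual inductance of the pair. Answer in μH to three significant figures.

The outer solenoid produces a uniform field B₁ = μ₀n₁I₁ across the inner coil,
so the flux linkage is N₂Φ = N₂B₁A₂ = μ₀n₁N₂A₂·I₁, giving M = μ₀n₁N₂A₂.
A₂ = πr² = π(5.890×10^-3 m)² = 1.090×10^-4 m².
M = (4π×10⁻⁷)(426)(260)(1.090×10^-4) = 1.517×10^-5 H.

M ≈ 15.2 μH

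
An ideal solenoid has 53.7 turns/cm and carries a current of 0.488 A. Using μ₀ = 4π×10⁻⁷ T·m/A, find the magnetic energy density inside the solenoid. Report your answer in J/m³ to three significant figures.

B = μ₀nI = (4π×10⁻⁷)(5.370×10^3)(0.488) = 3.293×10^-3 T.
u = B²/(2μ₀) = (3.293×10^-3)²/(2×4π×10⁻⁷) = 4.3149 J/m³.

u ≈ 4.31 J/m³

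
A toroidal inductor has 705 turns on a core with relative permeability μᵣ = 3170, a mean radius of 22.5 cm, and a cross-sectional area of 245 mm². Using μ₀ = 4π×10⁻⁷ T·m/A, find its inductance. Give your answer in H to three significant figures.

L ≈ 0.343 H

For a thin toroid, L = μ₀μᵣN²A/(2πR).
L = (4π×10⁻⁷)(3170)(705)²(2.450×10^-4) / (2π×0.225 m) = 0.3431 H.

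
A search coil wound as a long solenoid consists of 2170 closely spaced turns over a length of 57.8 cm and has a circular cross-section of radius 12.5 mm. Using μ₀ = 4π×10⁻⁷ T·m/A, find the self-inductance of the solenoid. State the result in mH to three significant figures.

L ≈ 5.03 mH

A = πr² = π(1.250×10^-2 m)² = 4.909×10^-4 m².
For a long solenoid, L = μ₀N²A/ℓ.
L = (4π×10⁻⁷)(2170)²(4.909×10^-4)/(0.578 m) = 5.025×10^-3 H.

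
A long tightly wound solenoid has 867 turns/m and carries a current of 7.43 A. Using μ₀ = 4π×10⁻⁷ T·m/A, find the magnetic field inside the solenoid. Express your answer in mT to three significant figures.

B ≈ 8.10 mT

Inside a long solenoid, B = μ₀nI.
B = (4π×10⁻⁷)(867 m⁻¹)(7.43 A) = 8.095×10^-3 T.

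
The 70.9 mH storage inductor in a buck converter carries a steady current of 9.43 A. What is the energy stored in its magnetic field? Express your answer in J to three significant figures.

U ≈ 3.15 J

Stored magnetic energy: U = ½LI².
U = ½(7.090×10^-2 H)(9.43 A)² = 3.152 J.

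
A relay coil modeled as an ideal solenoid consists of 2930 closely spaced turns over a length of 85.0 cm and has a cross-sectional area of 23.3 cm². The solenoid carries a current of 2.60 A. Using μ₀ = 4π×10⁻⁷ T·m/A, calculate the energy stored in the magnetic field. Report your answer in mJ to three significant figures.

A = 23.3 cm² = 2.330×10^-3 m².
L = μ₀N²A/ℓ = (4π×10⁻⁷)(2930)²(2.330×10^-3)/(0.85) = 2.957×10^-2 H.
U = ½LI² = ½(2.957×10^-2)(2.60)² = 9.995×10^-2 J.

U ≈ 100 mJ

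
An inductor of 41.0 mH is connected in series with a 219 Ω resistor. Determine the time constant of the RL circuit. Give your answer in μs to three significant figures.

τ ≈ 187 μs

τ = L/R = (4.100×10^-2 H)/(219 Ω) = 1.872×10^-4 s.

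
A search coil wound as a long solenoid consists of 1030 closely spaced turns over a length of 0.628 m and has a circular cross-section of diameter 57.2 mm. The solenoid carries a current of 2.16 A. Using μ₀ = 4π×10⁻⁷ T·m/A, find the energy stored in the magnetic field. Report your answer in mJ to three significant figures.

U ≈ 12.7 mJ

A = π(d/2)² = π(2.860×10^-2 m)² = 2.570×10^-3 m².
L = μ₀N²A/ℓ = (4π×10⁻⁷)(1030)²(2.570×10^-3)/(0.628) = 5.455×10^-3 H.
U = ½LI² = ½(5.455×10^-3)(2.16)² = 1.273×10^-2 J.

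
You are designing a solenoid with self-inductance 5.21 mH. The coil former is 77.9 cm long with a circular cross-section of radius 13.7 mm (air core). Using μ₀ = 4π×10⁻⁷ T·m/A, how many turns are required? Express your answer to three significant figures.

A = πr² = π(1.370×10^-2 m)² = 5.896×10^-4 m².
From L = μ₀N²A/ℓ, N = √(Lℓ / (μ₀A)).
N = √[(5.210×10^-3)(0.779) / ((4π×10⁻⁷)×5.896×10^-4)] = √(5.477×10^6) ≈ 2340.4.

N ≈ 2340 turns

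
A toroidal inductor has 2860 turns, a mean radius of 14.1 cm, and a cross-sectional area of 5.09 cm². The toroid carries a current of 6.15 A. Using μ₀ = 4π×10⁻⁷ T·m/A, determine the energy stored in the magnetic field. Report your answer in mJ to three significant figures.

U ≈ 112 mJ

L = μ₀N²A/(2πR) = (4π×10⁻⁷)(2860)²(5.090×10^-4)/(2π×0.141) = 5.906×10^-3 H.
U = ½LI² = ½(5.906×10^-3)(6.15)² = 0.1117 J.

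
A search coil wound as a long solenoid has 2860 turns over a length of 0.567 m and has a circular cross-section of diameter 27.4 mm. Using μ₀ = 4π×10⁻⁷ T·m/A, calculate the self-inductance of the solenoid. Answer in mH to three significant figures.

L ≈ 10.7 mH

A = π(d/2)² = π(1.370×10^-2 m)² = 5.896×10^-4 m².
For a long solenoid, L = μ₀N²A/ℓ.
L = (4π×10⁻⁷)(2860)²(5.896×10^-4)/(0.567 m) = 1.069×10^-2 H.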